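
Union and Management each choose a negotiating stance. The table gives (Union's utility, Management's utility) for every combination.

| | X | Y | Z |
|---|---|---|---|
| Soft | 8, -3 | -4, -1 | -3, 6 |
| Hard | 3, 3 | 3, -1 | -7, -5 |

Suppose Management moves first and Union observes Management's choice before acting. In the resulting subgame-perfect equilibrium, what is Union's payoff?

Work backward from Union's decision.
- X → Union plays Soft (best of 8, 3); Management gets -3.
- Y → Union plays Hard (best of -4, 3); Management gets -1.
- Z → Union plays Soft (best of -3, -7); Management gets 6.
Among -3, -1, 6, the best is 6 at Z. Subgame-perfect outcome: (Soft, Z) with payoffs (-3, 6).

-3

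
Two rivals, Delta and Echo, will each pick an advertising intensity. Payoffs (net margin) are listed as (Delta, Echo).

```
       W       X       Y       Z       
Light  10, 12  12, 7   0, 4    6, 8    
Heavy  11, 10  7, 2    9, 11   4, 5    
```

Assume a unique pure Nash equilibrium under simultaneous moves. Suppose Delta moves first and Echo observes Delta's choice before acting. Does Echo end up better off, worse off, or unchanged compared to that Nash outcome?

Backward induction with Delta moving first.
- Light: Echo compares 12, 7, 4, 8 and picks W; Delta would get 10.
- Heavy: Echo compares 10, 2, 11, 5 and picks Y; Delta would get 9.
Maximizing over 10, 9, Delta chooses Light. Subgame-perfect outcome: (Light, W) with payoffs (10, 12).
Now find the simultaneous Nash equilibrium.
Delta's best replies: W→Heavy; X→Light; Y→Heavy; Z→Light.
Echo's best replies: Light→W; Heavy→Y.
Only (Heavy, Y) has each player best-responding; Nash payoffs (9, 11).
Echo earns 12 sequentially versus 11 at the Nash outcome: better off.

better off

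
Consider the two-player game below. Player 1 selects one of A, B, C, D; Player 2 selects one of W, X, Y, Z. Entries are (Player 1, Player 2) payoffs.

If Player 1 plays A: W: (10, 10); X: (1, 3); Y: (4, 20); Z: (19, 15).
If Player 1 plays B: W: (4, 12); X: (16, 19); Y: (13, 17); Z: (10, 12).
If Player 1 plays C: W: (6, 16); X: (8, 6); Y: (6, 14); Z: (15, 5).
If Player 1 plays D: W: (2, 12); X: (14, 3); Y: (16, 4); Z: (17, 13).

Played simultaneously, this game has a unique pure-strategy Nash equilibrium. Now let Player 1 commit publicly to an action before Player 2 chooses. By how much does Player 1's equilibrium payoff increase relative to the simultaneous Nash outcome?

Backward induction with Player 1 moving first.
- A → Player 2 plays Y (best of 10, 3, 20, 15); Player 1 gets 4.
- B → Player 2 plays X (best of 12, 19, 17, 12); Player 1 gets 16.
- C → Player 2 plays W (best of 16, 6, 14, 5); Player 1 gets 6.
- D → Player 2 plays Z (best of 12, 3, 4, 13); Player 1 gets 17.
Maximizing over 4, 16, 6, 17, Player 1 chooses D. Subgame-perfect outcome: (D, Z) with payoffs (17, 13).
Now find the simultaneous Nash equilibrium.
Player 1's best replies: W→A; X→B; Y→D; Z→A.
Player 2's best replies: A→Y; B→X; C→W; D→Z.
Only (B, X) has each player best-responding; Nash payoffs (16, 19).
Player 1's commitment gain: 17 − 16 = 1.

1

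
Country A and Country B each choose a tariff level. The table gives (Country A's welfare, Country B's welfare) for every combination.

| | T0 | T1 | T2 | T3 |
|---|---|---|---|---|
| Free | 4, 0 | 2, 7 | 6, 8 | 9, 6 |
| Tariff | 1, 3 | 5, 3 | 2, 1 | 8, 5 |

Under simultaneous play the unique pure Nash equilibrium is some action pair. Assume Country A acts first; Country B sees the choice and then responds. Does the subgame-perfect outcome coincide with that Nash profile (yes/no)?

no

Solve by backward induction (Country A leads).
- Free: BR = T2, leader payoff 6.
- Tariff: BR = T3, leader payoff 8.
Maximizing over 6, 8, Country A chooses Tariff. Subgame-perfect outcome: (Tariff, T3) with payoffs (8, 5).
Under simultaneous play:
Country A's best replies: T0→Free; T1→Tariff; T2→Free; T3→Free.
Country B's best replies: Free→T2; Tariff→T3.
Only (Free, T2) has each player best-responding; Nash payoffs (6, 8).
Sequential outcome (Tariff, T3) differs from the Nash profile (Free, T2).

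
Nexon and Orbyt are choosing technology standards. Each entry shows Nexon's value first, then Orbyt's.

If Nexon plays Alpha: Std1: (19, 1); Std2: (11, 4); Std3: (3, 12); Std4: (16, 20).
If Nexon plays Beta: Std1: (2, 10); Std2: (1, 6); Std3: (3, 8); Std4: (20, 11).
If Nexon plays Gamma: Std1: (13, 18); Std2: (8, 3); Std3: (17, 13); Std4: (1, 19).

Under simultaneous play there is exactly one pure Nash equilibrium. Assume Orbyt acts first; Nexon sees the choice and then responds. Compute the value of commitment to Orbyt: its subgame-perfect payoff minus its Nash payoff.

2

Backward induction with Orbyt moving first.
- Std1: BR = Alpha, leader payoff 1.
- Std2: BR = Alpha, leader payoff 4.
- Std3: BR = Gamma, leader payoff 13.
- Std4: BR = Beta, leader payoff 11.
Orbyt's induced payoffs are 1, 4, 13, 11, so Orbyt commits to Std3. Subgame-perfect outcome: (Gamma, Std3) with payoffs (17, 13).
Now find the simultaneous Nash equilibrium.
Nexon's best replies: Std1→Alpha; Std2→Alpha; Std3→Gamma; Std4→Beta.
Orbyt's best replies: Alpha→Std4; Beta→Std4; Gamma→Std4.
The unique mutual best reply is (Beta, Std4), giving (20, 11).
Orbyt's commitment gain: 13 − 11 = 2.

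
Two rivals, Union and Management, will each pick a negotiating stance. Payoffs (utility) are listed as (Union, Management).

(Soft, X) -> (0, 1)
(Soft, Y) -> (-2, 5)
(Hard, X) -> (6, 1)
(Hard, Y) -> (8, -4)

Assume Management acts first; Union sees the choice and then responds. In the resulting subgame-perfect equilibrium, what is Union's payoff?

Solve by backward induction (Management leads).
- X → Union plays Hard (best of 0, 6); Management gets 1.
- Y → Union plays Hard (best of -2, 8); Management gets -4.
Management's induced payoffs are 1, -4, so Management commits to X. Subgame-perfect outcome: (Hard, X) with payoffs (6, 1).

6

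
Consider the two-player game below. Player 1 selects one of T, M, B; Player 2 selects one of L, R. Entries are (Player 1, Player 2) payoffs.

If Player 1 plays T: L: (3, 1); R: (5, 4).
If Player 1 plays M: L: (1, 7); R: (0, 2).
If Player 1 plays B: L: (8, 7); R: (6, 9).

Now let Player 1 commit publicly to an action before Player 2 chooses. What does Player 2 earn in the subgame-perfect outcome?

9

Work backward from Player 2's decision.
- T: BR = R, leader payoff 5.
- M: BR = L, leader payoff 1.
- B: BR = R, leader payoff 6.
Player 1's induced payoffs are 5, 1, 6, so Player 1 commits to B. Subgame-perfect outcome: (B, R) with payoffs (6, 9).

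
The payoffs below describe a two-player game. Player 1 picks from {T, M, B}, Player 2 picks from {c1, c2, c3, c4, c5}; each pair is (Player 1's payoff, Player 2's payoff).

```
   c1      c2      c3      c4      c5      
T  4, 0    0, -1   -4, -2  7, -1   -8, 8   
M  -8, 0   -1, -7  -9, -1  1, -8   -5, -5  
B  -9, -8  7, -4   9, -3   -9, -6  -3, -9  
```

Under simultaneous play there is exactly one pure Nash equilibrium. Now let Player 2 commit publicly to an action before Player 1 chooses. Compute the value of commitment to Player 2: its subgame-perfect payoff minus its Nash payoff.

3

Solve by backward induction (Player 2 leads).
- c1: BR = T, leader payoff 0.
- c2: BR = B, leader payoff -4.
- c3: BR = B, leader payoff -3.
- c4: BR = T, leader payoff -1.
- c5: BR = B, leader payoff -9.
Among 0, -4, -3, -1, -9, the best is 0 at c1. Subgame-perfect outcome: (T, c1) with payoffs (4, 0).
Now find the simultaneous Nash equilibrium.
Player 1's best replies: c1→T; c2→B; c3→B; c4→T; c5→B.
Player 2's best replies: T→c5; M→c1; B→c3.
The unique mutual best reply is (B, c3), giving (9, -3).
Player 2's commitment gain: 0 − -3 = 3.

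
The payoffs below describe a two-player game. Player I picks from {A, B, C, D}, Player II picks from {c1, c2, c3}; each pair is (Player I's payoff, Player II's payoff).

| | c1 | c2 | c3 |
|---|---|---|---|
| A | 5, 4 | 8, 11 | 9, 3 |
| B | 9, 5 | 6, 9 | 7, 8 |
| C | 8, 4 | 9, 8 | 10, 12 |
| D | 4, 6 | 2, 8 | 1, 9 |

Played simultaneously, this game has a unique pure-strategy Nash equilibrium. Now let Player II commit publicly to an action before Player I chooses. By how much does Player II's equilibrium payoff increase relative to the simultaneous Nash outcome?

0

Backward induction with Player II moving first.
- c1 → Player I plays B (best of 5, 9, 8, 4); Player II gets 5.
- c2 → Player I plays C (best of 8, 6, 9, 2); Player II gets 8.
- c3 → Player I plays C (best of 9, 7, 10, 1); Player II gets 12.
Player II's induced payoffs are 5, 8, 12, so Player II commits to c3. Subgame-perfect outcome: (C, c3) with payoffs (10, 12).
Now find the simultaneous Nash equilibrium.
Player I's best replies: c1→B; c2→C; c3→C.
Player II's best replies: A→c2; B→c2; C→c3; D→c3.
Only (C, c3) has each player best-responding; Nash payoffs (10, 12).
Player II's commitment gain: 12 − 12 = 0.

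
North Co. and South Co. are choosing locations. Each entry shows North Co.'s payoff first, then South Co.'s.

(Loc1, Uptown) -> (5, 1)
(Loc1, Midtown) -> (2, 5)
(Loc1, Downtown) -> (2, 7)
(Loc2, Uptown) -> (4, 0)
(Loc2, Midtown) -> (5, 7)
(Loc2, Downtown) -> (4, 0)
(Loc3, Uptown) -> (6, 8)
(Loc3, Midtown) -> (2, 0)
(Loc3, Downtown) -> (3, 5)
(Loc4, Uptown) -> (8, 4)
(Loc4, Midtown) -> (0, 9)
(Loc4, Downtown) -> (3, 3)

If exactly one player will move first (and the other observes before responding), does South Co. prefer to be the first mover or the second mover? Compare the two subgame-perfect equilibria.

If North Co. leads: South Co.'s best replies are Loc1→Downtown, Loc2→Midtown, Loc3→Uptown, Loc4→Midtown; North Co.'s induced payoffs 2, 5, 6, 0; outcome (Loc3, Uptown), payoffs (6, 8).
If South Co. leads: North Co.'s best replies are Uptown→Loc4, Midtown→Loc2, Downtown→Loc2; South Co.'s induced payoffs 4, 7, 0; outcome (Loc2, Midtown), payoffs (5, 7).
South Co. gets 7 moving first and 8 moving second, so South Co. prefers to move second.

second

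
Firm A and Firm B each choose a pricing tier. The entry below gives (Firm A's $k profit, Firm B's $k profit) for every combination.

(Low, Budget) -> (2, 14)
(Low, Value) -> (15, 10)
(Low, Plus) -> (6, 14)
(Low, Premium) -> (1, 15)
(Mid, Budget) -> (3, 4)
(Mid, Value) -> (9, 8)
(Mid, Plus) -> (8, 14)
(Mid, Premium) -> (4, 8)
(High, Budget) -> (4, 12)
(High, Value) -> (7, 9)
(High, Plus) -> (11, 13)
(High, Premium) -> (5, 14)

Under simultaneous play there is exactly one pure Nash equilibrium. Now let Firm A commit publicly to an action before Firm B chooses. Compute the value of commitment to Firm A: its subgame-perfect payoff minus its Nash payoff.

Backward induction with Firm A moving first.
- Low: BR = Premium, leader payoff 1.
- Mid: BR = Plus, leader payoff 8.
- High: BR = Premium, leader payoff 5.
Among 1, 8, 5, the best is 8 at Mid. Subgame-perfect outcome: (Mid, Plus) with payoffs (8, 14).
For the simultaneous game, intersect best replies.
Firm A's best replies: Budget→High; Value→Low; Plus→High; Premium→High.
Firm B's best replies: Low→Premium; Mid→Plus; High→Premium.
Only (High, Premium) has each player best-responding; Nash payoffs (5, 14).
Firm A's commitment gain: 8 − 5 = 3.

3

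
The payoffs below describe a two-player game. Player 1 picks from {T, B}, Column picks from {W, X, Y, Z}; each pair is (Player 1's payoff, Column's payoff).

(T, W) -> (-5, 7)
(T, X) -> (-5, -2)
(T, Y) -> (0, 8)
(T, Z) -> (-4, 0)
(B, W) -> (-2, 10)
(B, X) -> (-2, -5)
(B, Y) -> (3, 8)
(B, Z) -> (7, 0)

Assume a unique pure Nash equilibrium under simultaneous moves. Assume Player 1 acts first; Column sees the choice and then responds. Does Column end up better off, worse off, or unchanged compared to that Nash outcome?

worse off

Backward induction with Player 1 moving first.
- T → Column plays Y (best of 7, -2, 8, 0); Player 1 gets 0.
- B → Column plays W (best of 10, -5, 8, 0); Player 1 gets -2.
Maximizing over 0, -2, Player 1 chooses T. Subgame-perfect outcome: (T, Y) with payoffs (0, 8).
For the simultaneous game, intersect best replies.
Player 1's best replies: W→B; X→B; Y→B; Z→B.
Column's best replies: T→Y; B→W.
The unique mutual best reply is (B, W), giving (-2, 10).
Column earns 8 sequentially versus 10 at the Nash outcome: worse off.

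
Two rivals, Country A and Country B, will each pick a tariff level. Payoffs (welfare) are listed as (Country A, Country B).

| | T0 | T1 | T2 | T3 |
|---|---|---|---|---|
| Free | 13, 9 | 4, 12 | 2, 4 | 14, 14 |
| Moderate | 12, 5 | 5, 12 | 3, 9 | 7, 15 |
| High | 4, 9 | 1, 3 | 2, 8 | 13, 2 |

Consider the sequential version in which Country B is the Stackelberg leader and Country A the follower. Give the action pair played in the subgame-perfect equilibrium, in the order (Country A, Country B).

(Free, T3)

Country A best-responds to each possible Country B move:
- T0 → Country A plays Free (best of 13, 12, 4); Country B gets 9.
- T1 → Country A plays Moderate (best of 4, 5, 1); Country B gets 12.
- T2 → Country A plays Moderate (best of 2, 3, 2); Country B gets 9.
- T3 → Country A plays Free (best of 14, 7, 13); Country B gets 14.
Country B's induced payoffs are 9, 12, 9, 14, so Country B commits to T3. Subgame-perfect outcome: (Free, T3) with payoffs (14, 14).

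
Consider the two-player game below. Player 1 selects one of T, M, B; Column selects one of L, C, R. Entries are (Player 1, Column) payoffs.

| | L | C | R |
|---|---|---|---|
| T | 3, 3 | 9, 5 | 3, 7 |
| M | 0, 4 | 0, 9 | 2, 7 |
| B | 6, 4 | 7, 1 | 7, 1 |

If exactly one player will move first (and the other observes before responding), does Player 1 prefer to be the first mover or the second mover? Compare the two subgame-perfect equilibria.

If Player 1 leads: Column's best replies are T→R, M→C, B→L; Player 1's induced payoffs 3, 0, 6; outcome (B, L), payoffs (6, 4).
If Column leads: Player 1's best replies are L→B, C→T, R→B; Column's induced payoffs 4, 5, 1; outcome (T, C), payoffs (9, 5).
Player 1 gets 6 moving first and 9 moving second, so Player 1 prefers to move second.

second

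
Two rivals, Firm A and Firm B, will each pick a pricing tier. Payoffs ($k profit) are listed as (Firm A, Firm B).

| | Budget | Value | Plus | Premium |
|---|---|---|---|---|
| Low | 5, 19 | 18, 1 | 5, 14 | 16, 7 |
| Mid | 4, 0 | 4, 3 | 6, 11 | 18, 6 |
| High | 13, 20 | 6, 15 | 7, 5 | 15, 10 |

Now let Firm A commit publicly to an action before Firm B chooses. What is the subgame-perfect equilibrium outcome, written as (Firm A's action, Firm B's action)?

Firm B best-responds to each possible Firm A move:
- Low: Firm B compares 19, 1, 14, 7 and picks Budget; Firm A would get 5.
- Mid: Firm B compares 0, 3, 11, 6 and picks Plus; Firm A would get 6.
- High: Firm B compares 20, 15, 5, 10 and picks Budget; Firm A would get 13.
Maximizing over 5, 6, 13, Firm A chooses High. Subgame-perfect outcome: (High, Budget) with payoffs (13, 20).

(High, Budget)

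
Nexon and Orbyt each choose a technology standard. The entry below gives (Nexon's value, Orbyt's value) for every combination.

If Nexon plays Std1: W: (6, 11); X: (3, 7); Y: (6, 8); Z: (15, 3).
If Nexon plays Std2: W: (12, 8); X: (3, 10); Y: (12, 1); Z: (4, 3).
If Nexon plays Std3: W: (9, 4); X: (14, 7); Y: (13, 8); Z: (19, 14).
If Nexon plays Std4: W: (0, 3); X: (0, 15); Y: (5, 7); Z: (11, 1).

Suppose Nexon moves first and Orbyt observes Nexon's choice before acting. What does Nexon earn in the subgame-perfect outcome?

19

Backward induction with Nexon moving first.
- Std1 → Orbyt plays W (best of 11, 7, 8, 3); Nexon gets 6.
- Std2 → Orbyt plays X (best of 8, 10, 1, 3); Nexon gets 3.
- Std3 → Orbyt plays Z (best of 4, 7, 8, 14); Nexon gets 19.
- Std4 → Orbyt plays X (best of 3, 15, 7, 1); Nexon gets 0.
Maximizing over 6, 3, 19, 0, Nexon chooses Std3. Subgame-perfect outcome: (Std3, Z) with payoffs (19, 14).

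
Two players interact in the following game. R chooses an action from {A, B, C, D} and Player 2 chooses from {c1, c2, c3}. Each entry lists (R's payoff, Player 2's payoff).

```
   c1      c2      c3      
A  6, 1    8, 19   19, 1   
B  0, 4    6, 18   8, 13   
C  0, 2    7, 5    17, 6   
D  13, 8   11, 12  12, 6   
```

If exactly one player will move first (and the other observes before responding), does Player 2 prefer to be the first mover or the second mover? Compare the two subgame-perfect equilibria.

If R leads: Player 2's best replies are A→c2, B→c2, C→c3, D→c2; R's induced payoffs 8, 6, 17, 11; outcome (C, c3), payoffs (17, 6).
If Player 2 leads: R's best replies are c1→D, c2→D, c3→A; Player 2's induced payoffs 8, 12, 1; outcome (D, c2), payoffs (11, 12).
Player 2 gets 12 moving first and 6 moving second, so Player 2 prefers to move first.

first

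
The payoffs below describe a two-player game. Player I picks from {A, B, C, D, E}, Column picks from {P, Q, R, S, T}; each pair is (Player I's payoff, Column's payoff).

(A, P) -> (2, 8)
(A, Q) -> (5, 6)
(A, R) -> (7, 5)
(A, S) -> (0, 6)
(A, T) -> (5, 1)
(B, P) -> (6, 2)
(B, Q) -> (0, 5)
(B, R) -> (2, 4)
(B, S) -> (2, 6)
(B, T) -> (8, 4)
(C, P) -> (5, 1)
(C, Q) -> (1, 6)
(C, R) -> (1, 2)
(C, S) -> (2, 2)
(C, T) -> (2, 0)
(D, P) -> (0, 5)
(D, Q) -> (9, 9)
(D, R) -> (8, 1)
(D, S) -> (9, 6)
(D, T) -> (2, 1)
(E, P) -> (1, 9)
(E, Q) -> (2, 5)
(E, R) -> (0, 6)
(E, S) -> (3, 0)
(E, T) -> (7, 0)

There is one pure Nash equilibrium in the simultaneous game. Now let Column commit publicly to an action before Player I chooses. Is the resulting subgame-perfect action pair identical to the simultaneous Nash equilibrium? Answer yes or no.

yes

Solve by backward induction (Column leads).
- P → Player I plays B (best of 2, 6, 5, 0, 1); Column gets 2.
- Q → Player I plays D (best of 5, 0, 1, 9, 2); Column gets 9.
- R → Player I plays D (best of 7, 2, 1, 8, 0); Column gets 1.
- S → Player I plays D (best of 0, 2, 2, 9, 3); Column gets 6.
- T → Player I plays B (best of 5, 8, 2, 2, 7); Column gets 4.
Among 2, 9, 1, 6, 4, the best is 9 at Q. Subgame-perfect outcome: (D, Q) with payoffs (9, 9).
For the simultaneous game, intersect best replies.
Player I's best replies: P→B; Q→D; R→D; S→D; T→B.
Column's best replies: A→P; B→S; C→Q; D→Q; E→P.
The unique mutual best reply is (D, Q), giving (9, 9).
Sequential outcome (D, Q) coincides with the Nash profile (D, Q).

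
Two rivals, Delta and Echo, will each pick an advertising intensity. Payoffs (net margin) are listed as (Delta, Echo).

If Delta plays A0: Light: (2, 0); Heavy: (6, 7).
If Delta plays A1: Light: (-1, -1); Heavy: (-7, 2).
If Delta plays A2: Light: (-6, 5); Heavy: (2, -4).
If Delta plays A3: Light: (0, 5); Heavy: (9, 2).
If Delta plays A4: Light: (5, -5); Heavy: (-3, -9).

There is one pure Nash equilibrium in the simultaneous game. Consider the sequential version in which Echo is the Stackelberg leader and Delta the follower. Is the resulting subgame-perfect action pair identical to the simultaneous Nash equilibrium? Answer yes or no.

Solve by backward induction (Echo leads).
- Light → Delta plays A4 (best of 2, -1, -6, 0, 5); Echo gets -5.
- Heavy → Delta plays A3 (best of 6, -7, 2, 9, -3); Echo gets 2.
Among -5, 2, the best is 2 at Heavy. Subgame-perfect outcome: (A3, Heavy) with payoffs (9, 2).
Under simultaneous play:
Delta's best replies: Light→A4; Heavy→A3.
Echo's best replies: A0→Heavy; A1→Heavy; A2→Light; A3→Light; A4→Light.
Only (A4, Light) has each player best-responding; Nash payoffs (5, -5).
Sequential outcome (A3, Heavy) differs from the Nash profile (A4, Light).

no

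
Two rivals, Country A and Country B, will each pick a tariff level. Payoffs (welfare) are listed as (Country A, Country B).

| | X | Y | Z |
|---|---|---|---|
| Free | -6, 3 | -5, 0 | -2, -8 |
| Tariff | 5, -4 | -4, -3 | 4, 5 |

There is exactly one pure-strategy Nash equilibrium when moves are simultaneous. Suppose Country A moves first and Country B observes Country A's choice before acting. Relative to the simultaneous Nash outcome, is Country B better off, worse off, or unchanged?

Backward induction with Country A moving first.
- Free: BR = X, leader payoff -6.
- Tariff: BR = Z, leader payoff 4.
Maximizing over -6, 4, Country A chooses Tariff. Subgame-perfect outcome: (Tariff, Z) with payoffs (4, 5).
For the simultaneous game, intersect best replies.
Country A's best replies: X→Tariff; Y→Tariff; Z→Tariff.
Country B's best replies: Free→X; Tariff→Z.
The unique mutual best reply is (Tariff, Z), giving (4, 5).
Country B earns 5 sequentially versus 5 at the Nash outcome: unchanged.

unchanged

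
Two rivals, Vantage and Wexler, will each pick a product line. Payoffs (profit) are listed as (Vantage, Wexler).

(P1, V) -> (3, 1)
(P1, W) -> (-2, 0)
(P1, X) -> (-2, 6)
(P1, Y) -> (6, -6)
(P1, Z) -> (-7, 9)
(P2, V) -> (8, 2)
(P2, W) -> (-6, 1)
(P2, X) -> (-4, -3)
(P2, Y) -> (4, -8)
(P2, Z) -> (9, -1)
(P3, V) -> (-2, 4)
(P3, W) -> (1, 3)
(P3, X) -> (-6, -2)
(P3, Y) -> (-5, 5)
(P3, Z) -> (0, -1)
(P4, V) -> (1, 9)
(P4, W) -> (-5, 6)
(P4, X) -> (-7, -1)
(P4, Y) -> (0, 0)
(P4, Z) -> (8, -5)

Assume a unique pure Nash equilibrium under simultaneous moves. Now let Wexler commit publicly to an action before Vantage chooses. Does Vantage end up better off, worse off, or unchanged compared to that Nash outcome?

worse off

Solve by backward induction (Wexler leads).
- V → Vantage plays P2 (best of 3, 8, -2, 1); Wexler gets 2.
- W → Vantage plays P3 (best of -2, -6, 1, -5); Wexler gets 3.
- X → Vantage plays P1 (best of -2, -4, -6, -7); Wexler gets 6.
- Y → Vantage plays P1 (best of 6, 4, -5, 0); Wexler gets -6.
- Z → Vantage plays P2 (best of -7, 9, 0, 8); Wexler gets -1.
Maximizing over 2, 3, 6, -6, -1, Wexler chooses X. Subgame-perfect outcome: (P1, X) with payoffs (-2, 6).
For the simultaneous game, intersect best replies.
Vantage's best replies: V→P2; W→P3; X→P1; Y→P1; Z→P2.
Wexler's best replies: P1→Z; P2→V; P3→Y; P4→V.
The unique mutual best reply is (P2, V), giving (8, 2).
Vantage earns -2 sequentially versus 8 at the Nash outcome: worse off.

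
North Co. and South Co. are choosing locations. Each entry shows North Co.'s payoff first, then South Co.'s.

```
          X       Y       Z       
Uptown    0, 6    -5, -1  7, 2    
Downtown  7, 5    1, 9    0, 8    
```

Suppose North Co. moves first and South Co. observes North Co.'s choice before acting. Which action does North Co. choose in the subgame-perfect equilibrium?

Downtown

Work backward from South Co.'s decision.
- Uptown: South Co. compares 6, -1, 2 and picks X; North Co. would get 0.
- Downtown: South Co. compares 5, 9, 8 and picks Y; North Co. would get 1.
Maximizing over 0, 1, North Co. chooses Downtown. Subgame-perfect outcome: (Downtown, Y) with payoffs (1, 9).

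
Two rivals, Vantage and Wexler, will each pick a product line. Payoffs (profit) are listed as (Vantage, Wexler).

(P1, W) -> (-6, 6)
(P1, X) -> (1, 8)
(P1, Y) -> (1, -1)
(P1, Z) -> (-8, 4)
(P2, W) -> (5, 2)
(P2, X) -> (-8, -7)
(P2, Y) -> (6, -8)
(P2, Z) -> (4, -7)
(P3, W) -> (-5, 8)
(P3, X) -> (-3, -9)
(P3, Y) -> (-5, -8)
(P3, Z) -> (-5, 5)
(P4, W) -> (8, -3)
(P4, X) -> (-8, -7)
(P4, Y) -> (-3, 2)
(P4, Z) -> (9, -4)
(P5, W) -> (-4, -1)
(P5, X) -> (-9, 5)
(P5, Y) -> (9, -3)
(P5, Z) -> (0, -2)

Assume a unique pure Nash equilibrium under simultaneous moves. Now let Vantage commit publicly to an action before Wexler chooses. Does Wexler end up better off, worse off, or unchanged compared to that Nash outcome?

Backward induction with Vantage moving first.
- P1: Wexler compares 6, 8, -1, 4 and picks X; Vantage would get 1.
- P2: Wexler compares 2, -7, -8, -7 and picks W; Vantage would get 5.
- P3: Wexler compares 8, -9, -8, 5 and picks W; Vantage would get -5.
- P4: Wexler compares -3, -7, 2, -4 and picks Y; Vantage would get -3.
- P5: Wexler compares -1, 5, -3, -2 and picks X; Vantage would get -9.
Among 1, 5, -5, -3, -9, the best is 5 at P2. Subgame-perfect outcome: (P2, W) with payoffs (5, 2).
Now find the simultaneous Nash equilibrium.
Vantage's best replies: W→P4; X→P1; Y→P5; Z→P4.
Wexler's best replies: P1→X; P2→W; P3→W; P4→Y; P5→X.
The unique mutual best reply is (P1, X), giving (1, 8).
Wexler earns 2 sequentially versus 8 at the Nash outcome: worse off.

worse off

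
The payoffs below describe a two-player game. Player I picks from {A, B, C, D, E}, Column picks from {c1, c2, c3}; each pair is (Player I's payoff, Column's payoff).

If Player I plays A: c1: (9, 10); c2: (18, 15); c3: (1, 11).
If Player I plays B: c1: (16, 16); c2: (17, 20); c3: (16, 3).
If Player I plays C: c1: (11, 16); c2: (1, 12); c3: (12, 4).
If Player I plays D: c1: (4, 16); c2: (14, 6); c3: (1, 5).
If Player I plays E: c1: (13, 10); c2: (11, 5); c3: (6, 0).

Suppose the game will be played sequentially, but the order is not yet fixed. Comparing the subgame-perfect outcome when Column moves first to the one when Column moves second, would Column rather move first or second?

first

If Player I leads: Column's best replies are A→c2, B→c2, C→c1, D→c1, E→c1; Player I's induced payoffs 18, 17, 11, 4, 13; outcome (A, c2), payoffs (18, 15).
If Column leads: Player I's best replies are c1→B, c2→A, c3→B; Column's induced payoffs 16, 15, 3; outcome (B, c1), payoffs (16, 16).
Column gets 16 moving first and 15 moving second, so Column prefers to move first.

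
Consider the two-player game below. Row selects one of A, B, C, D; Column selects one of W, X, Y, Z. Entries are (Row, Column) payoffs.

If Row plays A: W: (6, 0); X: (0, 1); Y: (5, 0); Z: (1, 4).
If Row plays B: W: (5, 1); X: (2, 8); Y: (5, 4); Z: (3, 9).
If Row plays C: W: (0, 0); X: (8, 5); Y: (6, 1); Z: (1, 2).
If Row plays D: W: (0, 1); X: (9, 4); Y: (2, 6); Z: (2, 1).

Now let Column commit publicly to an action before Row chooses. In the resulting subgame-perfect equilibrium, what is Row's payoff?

Solve by backward induction (Column leads).
- W: Row compares 6, 5, 0, 0 and picks A; Column would get 0.
- X: Row compares 0, 2, 8, 9 and picks D; Column would get 4.
- Y: Row compares 5, 5, 6, 2 and picks C; Column would get 1.
- Z: Row compares 1, 3, 1, 2 and picks B; Column would get 9.
Column's induced payoffs are 0, 4, 1, 9, so Column commits to Z. Subgame-perfect outcome: (B, Z) with payoffs (3, 9).

3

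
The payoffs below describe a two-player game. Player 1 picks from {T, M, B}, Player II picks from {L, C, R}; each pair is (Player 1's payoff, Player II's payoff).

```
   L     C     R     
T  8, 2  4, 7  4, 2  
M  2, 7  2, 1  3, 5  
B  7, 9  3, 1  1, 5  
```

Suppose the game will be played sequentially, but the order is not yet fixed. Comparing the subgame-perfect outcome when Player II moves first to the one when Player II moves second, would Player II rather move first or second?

If Player 1 leads: Player II's best replies are T→C, M→L, B→L; Player 1's induced payoffs 4, 2, 7; outcome (B, L), payoffs (7, 9).
If Player II leads: Player 1's best replies are L→T, C→T, R→T; Player II's induced payoffs 2, 7, 2; outcome (T, C), payoffs (4, 7).
Player II gets 7 moving first and 9 moving second, so Player II prefers to move second.

second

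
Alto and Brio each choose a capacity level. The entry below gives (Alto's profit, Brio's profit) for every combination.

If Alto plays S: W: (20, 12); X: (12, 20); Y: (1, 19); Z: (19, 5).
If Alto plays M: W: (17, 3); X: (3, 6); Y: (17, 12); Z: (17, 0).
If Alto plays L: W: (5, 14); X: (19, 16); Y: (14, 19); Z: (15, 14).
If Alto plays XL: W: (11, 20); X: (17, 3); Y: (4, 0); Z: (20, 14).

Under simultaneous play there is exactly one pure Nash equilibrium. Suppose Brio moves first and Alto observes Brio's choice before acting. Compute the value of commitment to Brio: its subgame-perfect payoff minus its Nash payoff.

4

Backward induction with Brio moving first.
- W → Alto plays S (best of 20, 17, 5, 11); Brio gets 12.
- X → Alto plays L (best of 12, 3, 19, 17); Brio gets 16.
- Y → Alto plays M (best of 1, 17, 14, 4); Brio gets 12.
- Z → Alto plays XL (best of 19, 17, 15, 20); Brio gets 14.
Among 12, 16, 12, 14, the best is 16 at X. Subgame-perfect outcome: (L, X) with payoffs (19, 16).
Now find the simultaneous Nash equilibrium.
Alto's best replies: W→S; X→L; Y→M; Z→XL.
Brio's best replies: S→X; M→Y; L→Y; XL→W.
The unique mutual best reply is (M, Y), giving (17, 12).
Brio's commitment gain: 16 − 12 = 4.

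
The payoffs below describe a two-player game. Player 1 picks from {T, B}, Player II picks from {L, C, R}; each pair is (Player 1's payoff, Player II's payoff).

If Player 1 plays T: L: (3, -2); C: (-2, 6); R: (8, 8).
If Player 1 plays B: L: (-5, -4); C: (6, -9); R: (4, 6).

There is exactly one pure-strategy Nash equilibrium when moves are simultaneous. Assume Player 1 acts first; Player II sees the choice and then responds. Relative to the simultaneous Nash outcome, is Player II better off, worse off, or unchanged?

unchanged

Backward induction with Player 1 moving first.
- T: Player II compares -2, 6, 8 and picks R; Player 1 would get 8.
- B: Player II compares -4, -9, 6 and picks R; Player 1 would get 4.
Player 1's induced payoffs are 8, 4, so Player 1 commits to T. Subgame-perfect outcome: (T, R) with payoffs (8, 8).
For the simultaneous game, intersect best replies.
Player 1's best replies: L→T; C→B; R→T.
Player II's best replies: T→R; B→R.
Only (T, R) has each player best-responding; Nash payoffs (8, 8).
Player II earns 8 sequentially versus 8 at the Nash outcome: unchanged.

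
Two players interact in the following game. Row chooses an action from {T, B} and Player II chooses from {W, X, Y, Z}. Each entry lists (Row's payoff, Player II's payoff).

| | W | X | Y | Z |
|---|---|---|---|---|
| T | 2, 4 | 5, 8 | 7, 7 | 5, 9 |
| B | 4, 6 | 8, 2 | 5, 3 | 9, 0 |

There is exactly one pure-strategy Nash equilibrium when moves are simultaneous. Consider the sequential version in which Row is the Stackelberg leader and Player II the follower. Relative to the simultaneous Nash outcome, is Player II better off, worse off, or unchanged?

better off

Player II best-responds to each possible Row move:
- T → Player II plays Z (best of 4, 8, 7, 9); Row gets 5.
- B → Player II plays W (best of 6, 2, 3, 0); Row gets 4.
Maximizing over 5, 4, Row chooses T. Subgame-perfect outcome: (T, Z) with payoffs (5, 9).
For the simultaneous game, intersect best replies.
Row's best replies: W→B; X→B; Y→T; Z→B.
Player II's best replies: T→Z; B→W.
Only (B, W) has each player best-responding; Nash payoffs (4, 6).
Player II earns 9 sequentially versus 6 at the Nash outcome: better off.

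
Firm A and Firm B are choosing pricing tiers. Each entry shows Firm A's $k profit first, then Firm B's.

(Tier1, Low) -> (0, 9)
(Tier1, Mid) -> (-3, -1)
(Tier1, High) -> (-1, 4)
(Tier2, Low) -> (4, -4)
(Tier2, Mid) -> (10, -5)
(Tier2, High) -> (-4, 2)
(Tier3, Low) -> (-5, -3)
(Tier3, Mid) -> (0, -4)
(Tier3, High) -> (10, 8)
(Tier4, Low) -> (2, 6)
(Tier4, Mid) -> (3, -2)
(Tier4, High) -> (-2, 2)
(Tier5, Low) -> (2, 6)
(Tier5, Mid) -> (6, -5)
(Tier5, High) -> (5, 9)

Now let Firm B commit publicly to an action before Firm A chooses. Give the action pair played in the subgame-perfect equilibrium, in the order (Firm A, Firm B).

Backward induction with Firm B moving first.
- Low: Firm A compares 0, 4, -5, 2, 2 and picks Tier2; Firm B would get -4.
- Mid: Firm A compares -3, 10, 0, 3, 6 and picks Tier2; Firm B would get -5.
- High: Firm A compares -1, -4, 10, -2, 5 and picks Tier3; Firm B would get 8.
Among -4, -5, 8, the best is 8 at High. Subgame-perfect outcome: (Tier3, High) with payoffs (10, 8).

(Tier3, High)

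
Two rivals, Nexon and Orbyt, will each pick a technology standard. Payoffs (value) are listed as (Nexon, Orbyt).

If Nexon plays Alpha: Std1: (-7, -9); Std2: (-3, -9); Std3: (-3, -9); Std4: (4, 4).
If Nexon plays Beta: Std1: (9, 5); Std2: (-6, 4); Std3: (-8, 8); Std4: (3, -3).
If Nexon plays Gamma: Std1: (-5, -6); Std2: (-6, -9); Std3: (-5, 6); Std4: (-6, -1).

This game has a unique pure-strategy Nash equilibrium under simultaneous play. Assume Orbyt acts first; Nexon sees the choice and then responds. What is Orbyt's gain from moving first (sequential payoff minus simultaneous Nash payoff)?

Nexon best-responds to each possible Orbyt move:
- Std1: BR = Beta, leader payoff 5.
- Std2: BR = Alpha, leader payoff -9.
- Std3: BR = Alpha, leader payoff -9.
- Std4: BR = Alpha, leader payoff 4.
Maximizing over 5, -9, -9, 4, Orbyt chooses Std1. Subgame-perfect outcome: (Beta, Std1) with payoffs (9, 5).
For the simultaneous game, intersect best replies.
Nexon's best replies: Std1→Beta; Std2→Alpha; Std3→Alpha; Std4→Alpha.
Orbyt's best replies: Alpha→Std4; Beta→Std3; Gamma→Std3.
The unique mutual best reply is (Alpha, Std4), giving (4, 4).
Orbyt's commitment gain: 5 − 4 = 1.

1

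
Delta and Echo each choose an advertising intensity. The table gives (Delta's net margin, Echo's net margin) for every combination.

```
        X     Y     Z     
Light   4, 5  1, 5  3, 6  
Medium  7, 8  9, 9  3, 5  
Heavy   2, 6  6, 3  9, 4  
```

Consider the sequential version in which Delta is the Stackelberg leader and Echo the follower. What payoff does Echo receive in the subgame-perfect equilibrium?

9

Backward induction with Delta moving first.
- Light → Echo plays Z (best of 5, 5, 6); Delta gets 3.
- Medium → Echo plays Y (best of 8, 9, 5); Delta gets 9.
- Heavy → Echo plays X (best of 6, 3, 4); Delta gets 2.
Delta's induced payoffs are 3, 9, 2, so Delta commits to Medium. Subgame-perfect outcome: (Medium, Y) with payoffs (9, 9).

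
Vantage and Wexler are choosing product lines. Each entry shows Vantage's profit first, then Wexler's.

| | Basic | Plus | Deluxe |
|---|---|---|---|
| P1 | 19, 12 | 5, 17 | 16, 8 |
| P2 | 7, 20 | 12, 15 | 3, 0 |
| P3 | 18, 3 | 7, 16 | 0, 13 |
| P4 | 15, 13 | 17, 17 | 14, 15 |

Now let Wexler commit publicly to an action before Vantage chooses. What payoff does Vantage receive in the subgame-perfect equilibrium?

Backward induction with Wexler moving first.
- Basic → Vantage plays P1 (best of 19, 7, 18, 15); Wexler gets 12.
- Plus → Vantage plays P4 (best of 5, 12, 7, 17); Wexler gets 17.
- Deluxe → Vantage plays P1 (best of 16, 3, 0, 14); Wexler gets 8.
Among 12, 17, 8, the best is 17 at Plus. Subgame-perfect outcome: (P4, Plus) with payoffs (17, 17).

17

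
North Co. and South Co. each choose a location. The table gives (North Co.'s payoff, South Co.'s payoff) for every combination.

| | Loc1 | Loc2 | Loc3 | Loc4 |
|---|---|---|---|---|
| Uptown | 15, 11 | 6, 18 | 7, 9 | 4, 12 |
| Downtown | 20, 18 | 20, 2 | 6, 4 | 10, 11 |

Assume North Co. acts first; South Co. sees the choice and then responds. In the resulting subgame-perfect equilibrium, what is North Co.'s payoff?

South Co. best-responds to each possible North Co. move:
- Uptown: BR = Loc2, leader payoff 6.
- Downtown: BR = Loc1, leader payoff 20.
North Co.'s induced payoffs are 6, 20, so North Co. commits to Downtown. Subgame-perfect outcome: (Downtown, Loc1) with payoffs (20, 18).

20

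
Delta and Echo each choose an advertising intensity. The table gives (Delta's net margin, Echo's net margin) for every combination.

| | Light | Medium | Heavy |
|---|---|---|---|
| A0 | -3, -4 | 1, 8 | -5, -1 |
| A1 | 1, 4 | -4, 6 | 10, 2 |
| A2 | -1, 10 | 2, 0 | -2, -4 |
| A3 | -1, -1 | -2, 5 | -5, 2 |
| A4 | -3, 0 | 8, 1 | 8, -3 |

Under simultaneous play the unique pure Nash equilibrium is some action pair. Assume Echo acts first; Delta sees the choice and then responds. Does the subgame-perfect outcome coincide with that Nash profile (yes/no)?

Delta best-responds to each possible Echo move:
- Light: Delta compares -3, 1, -1, -1, -3 and picks A1; Echo would get 4.
- Medium: Delta compares 1, -4, 2, -2, 8 and picks A4; Echo would get 1.
- Heavy: Delta compares -5, 10, -2, -5, 8 and picks A1; Echo would get 2.
Echo's induced payoffs are 4, 1, 2, so Echo commits to Light. Subgame-perfect outcome: (A1, Light) with payoffs (1, 4).
For the simultaneous game, intersect best replies.
Delta's best replies: Light→A1; Medium→A4; Heavy→A1.
Echo's best replies: A0→Medium; A1→Medium; A2→Light; A3→Medium; A4→Medium.
The unique mutual best reply is (A4, Medium), giving (8, 1).
Sequential outcome (A1, Light) differs from the Nash profile (A4, Medium).

no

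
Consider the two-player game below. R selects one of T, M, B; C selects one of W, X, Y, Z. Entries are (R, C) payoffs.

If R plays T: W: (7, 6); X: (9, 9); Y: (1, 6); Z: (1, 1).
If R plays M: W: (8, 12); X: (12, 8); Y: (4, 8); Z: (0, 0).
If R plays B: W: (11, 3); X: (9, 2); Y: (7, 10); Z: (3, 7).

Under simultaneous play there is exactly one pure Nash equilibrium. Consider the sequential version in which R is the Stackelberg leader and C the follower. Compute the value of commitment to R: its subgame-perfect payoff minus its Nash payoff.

2

Backward induction with R moving first.
- T → C plays X (best of 6, 9, 6, 1); R gets 9.
- M → C plays W (best of 12, 8, 8, 0); R gets 8.
- B → C plays Y (best of 3, 2, 10, 7); R gets 7.
Among 9, 8, 7, the best is 9 at T. Subgame-perfect outcome: (T, X) with payoffs (9, 9).
Now find the simultaneous Nash equilibrium.
R's best replies: W→B; X→M; Y→B; Z→B.
C's best replies: T→X; M→W; B→Y.
Only (B, Y) has each player best-responding; Nash payoffs (7, 10).
R's commitment gain: 9 − 7 = 2.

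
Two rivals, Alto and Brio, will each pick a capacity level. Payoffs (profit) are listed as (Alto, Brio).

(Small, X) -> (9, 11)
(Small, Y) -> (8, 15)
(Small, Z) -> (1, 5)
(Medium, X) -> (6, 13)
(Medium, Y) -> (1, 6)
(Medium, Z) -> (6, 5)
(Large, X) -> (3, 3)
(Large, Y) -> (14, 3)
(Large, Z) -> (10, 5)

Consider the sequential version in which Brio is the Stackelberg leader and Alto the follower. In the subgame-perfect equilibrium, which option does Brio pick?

X

Solve by backward induction (Brio leads).
- X: BR = Small, leader payoff 11.
- Y: BR = Large, leader payoff 3.
- Z: BR = Large, leader payoff 5.
Maximizing over 11, 3, 5, Brio chooses X. Subgame-perfect outcome: (Small, X) with payoffs (9, 11).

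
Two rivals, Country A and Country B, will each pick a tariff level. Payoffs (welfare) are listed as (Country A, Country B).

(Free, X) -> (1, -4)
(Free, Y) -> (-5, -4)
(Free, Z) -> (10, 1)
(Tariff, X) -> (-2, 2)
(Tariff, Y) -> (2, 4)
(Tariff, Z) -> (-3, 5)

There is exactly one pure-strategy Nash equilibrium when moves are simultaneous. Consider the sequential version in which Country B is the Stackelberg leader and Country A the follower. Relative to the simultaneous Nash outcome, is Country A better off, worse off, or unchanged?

worse off

Backward induction with Country B moving first.
- X: Country A compares 1, -2 and picks Free; Country B would get -4.
- Y: Country A compares -5, 2 and picks Tariff; Country B would get 4.
- Z: Country A compares 10, -3 and picks Free; Country B would get 1.
Among -4, 4, 1, the best is 4 at Y. Subgame-perfect outcome: (Tariff, Y) with payoffs (2, 4).
Now find the simultaneous Nash equilibrium.
Country A's best replies: X→Free; Y→Tariff; Z→Free.
Country B's best replies: Free→Z; Tariff→Z.
Only (Free, Z) has each player best-responding; Nash payoffs (10, 1).
Country A earns 2 sequentially versus 10 at the Nash outcome: worse off.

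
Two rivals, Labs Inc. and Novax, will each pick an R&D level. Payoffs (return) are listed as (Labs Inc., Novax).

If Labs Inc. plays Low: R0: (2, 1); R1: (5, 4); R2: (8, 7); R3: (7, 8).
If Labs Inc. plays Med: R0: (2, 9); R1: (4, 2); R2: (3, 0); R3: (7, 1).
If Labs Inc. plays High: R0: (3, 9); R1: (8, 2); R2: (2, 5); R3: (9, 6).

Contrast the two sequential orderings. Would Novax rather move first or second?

If Labs Inc. leads: Novax's best replies are Low→R3, Med→R0, High→R0; Labs Inc.'s induced payoffs 7, 2, 3; outcome (Low, R3), payoffs (7, 8).
If Novax leads: Labs Inc.'s best replies are R0→High, R1→High, R2→Low, R3→High; Novax's induced payoffs 9, 2, 7, 6; outcome (High, R0), payoffs (3, 9).
Novax gets 9 moving first and 8 moving second, so Novax prefers to move first.

first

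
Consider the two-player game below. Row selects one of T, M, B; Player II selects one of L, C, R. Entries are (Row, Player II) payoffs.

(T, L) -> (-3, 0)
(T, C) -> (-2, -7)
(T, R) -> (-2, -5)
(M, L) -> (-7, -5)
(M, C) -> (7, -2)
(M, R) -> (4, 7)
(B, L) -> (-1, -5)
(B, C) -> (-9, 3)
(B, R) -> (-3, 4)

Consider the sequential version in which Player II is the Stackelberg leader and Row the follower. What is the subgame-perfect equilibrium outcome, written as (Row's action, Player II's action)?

Work backward from Row's decision.
- L: Row compares -3, -7, -1 and picks B; Player II would get -5.
- C: Row compares -2, 7, -9 and picks M; Player II would get -2.
- R: Row compares -2, 4, -3 and picks M; Player II would get 7.
Player II's induced payoffs are -5, -2, 7, so Player II commits to R. Subgame-perfect outcome: (M, R) with payoffs (4, 7).

(M, R)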